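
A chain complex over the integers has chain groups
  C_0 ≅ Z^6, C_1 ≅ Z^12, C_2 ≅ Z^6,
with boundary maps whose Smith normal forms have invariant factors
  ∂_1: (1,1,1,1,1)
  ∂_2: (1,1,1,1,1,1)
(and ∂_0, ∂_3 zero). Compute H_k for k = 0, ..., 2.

H_0: b_0 = 6 − 0 − 5 = 1; torsion from ∂_1 factors > 1: none. So H_0 ≅ Z.
H_1: b_1 = 12 − 5 − 6 = 1; torsion from ∂_2 factors > 1: none. So H_1 ≅ Z.
H_2: b_2 = 6 − 6 − 0 = 0; torsion from ∂_3 factors > 1: none. So H_2 ≅ 0.

H_0 ≅ Z,  H_1 ≅ Z,  H_2 = 0.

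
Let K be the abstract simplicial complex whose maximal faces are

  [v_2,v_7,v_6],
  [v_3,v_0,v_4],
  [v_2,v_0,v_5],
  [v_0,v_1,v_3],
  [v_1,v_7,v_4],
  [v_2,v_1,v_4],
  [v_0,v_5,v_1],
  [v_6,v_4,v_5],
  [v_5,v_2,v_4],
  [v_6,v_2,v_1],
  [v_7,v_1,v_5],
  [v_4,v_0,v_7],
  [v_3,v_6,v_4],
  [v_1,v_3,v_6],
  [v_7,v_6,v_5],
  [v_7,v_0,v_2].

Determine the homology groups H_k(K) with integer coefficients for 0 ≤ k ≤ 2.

Fix the vertex order v_0 < v_1 < v_2 < v_3 < v_4 < v_5 < v_6 < v_7 and write every simplex with vertices in increasing order. Then dim K = 2 and the simplices of K are:

  0-simplices (8): [v_0], [v_1], [v_2], [v_3], [v_4], [v_5], [v_6], [v_7]
  1-simplices (24): (24 of them)
  2-simplices (16): (16 of them)

giving chain groups C_0 ≅ Z^8, C_1 ≅ Z^24, C_2 ≅ Z^16.

Boundary ∂_1: C_1 → C_0 is given by ∂[p,q] = [q] − [p]. For instance
  ∂[v_5,v_7] = [v_7] − [v_5].
This gives a 8×24 integer matrix of rank 7; reducing to Smith normal form yields diagonal entries (1,1,1,1,1,1,1).

∂_2: C_2 → C_1 sends each 2-simplex [p,q,r] to [q,r] − [p,r] + [p,q]. For instance
  ∂[v_0,v_3,v_4] = [v_3,v_4] − [v_0,v_4] + [v_0,v_3],
  ∂[v_2,v_4,v_5] = [v_4,v_5] − [v_2,v_5] + [v_2,v_4].
As a 24×16 matrix over Z this has rank 15, with invariant factors (1,1,1,1,1,1,1,1,1,1,1,1,1,1,1).

Now H_k = ker ∂_k / im ∂_{k+1}, so:

  H_0: rank C_0 − rank ∂_1 = 8 − 7 = 1, and the invariant factors of ∂_1 are all 1, so H_0 ≅ Z.
  H_1: rank ker ∂_1 − rank ∂_2 = (24 − 7) − 15 = 2, and the invariant factors of ∂_2 are all 1, so H_1 ≅ Z^2.
  H_2: rank ker ∂_2 − rank ∂_3 = (16 − 15) − 0 = 1, and there is no ∂_3, so H_2 ≅ Z.

As a check, the Euler characteristic is 8 − 24 + 16 = 0, which agrees with 1 − 2 + 1 = 0.

H_0 = Z,  H_1 = Z^2,  H_2 = Z.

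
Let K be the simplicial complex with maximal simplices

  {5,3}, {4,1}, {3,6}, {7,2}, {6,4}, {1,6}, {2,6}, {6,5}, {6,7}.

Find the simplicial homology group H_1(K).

Order the vertices as 1 < 2 < 3 < 4 < 5 < 6 < 7. Listing each simplex with vertices in this order, K has dimension 1 with simplices:

  0-simplices (7): [1], [2], [3], [4], [5], [6], [7]
  1-simplices (9): [1,4], [1,6], [2,6], [2,7], [3,5], [3,6], [4,6], [5,6], [6,7]

so the chain groups are C_0 ≅ Z^7, C_1 ≅ Z^9.

The boundary map ∂_1: C_1 → C_0 sends each edge [p,q] (with p < q) to q − p. For instance
  ∂[1,6] = [6] − [1].
The 7×9 boundary matrix has rank 6 and Smith normal form diag(1,1,1,1,1,1).

Reading off H_k = ker ∂_k / im ∂_{k+1}:

  H_1: rank ker ∂_1 − rank ∂_2 = (9 − 6) − 0 = 3, and there is no ∂_2, so H_1 ≅ Z^3.

H_1 = Z^3.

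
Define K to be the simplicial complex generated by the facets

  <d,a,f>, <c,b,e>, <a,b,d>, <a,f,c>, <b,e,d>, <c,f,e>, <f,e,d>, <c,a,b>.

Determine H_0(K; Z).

K has 6 vertices, 12 edges, 8 triangles.
rank ∂_0 = 0, rank ∂_1 = 5 ⇒ b_0 = 6 − 0 − 5 = 1; all invariant factors of ∂_1 are 1 so no torsion. So H_0 = Z.

H_0 = Z.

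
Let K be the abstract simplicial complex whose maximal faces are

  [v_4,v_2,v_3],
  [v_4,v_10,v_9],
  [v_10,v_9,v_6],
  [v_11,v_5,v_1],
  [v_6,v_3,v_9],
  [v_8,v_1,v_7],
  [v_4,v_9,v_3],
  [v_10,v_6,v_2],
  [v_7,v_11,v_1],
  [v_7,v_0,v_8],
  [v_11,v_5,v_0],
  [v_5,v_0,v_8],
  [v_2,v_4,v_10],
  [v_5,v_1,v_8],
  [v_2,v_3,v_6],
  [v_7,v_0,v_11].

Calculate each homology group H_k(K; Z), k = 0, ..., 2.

H_0 ≅ Z^2,  H_1 = 0,  H_2 ≅ Z^2.

K has 12 vertices, 24 edges, 16 triangles.
rank ∂_0 = 0, rank ∂_1 = 10 ⇒ b_0 = 12 − 0 − 10 = 2; all invariant factors of ∂_1 are 1 so no torsion. So H_0 ≅ Z^2.
rank ∂_1 = 10, rank ∂_2 = 14 ⇒ b_1 = 24 − 10 − 14 = 0; all invariant factors of ∂_2 are 1 so no torsion. So H_1 ≅ 0.
rank ∂_2 = 14, rank ∂_3 = 0 ⇒ b_2 = 16 − 14 − 0 = 2. So H_2 ≅ Z^2.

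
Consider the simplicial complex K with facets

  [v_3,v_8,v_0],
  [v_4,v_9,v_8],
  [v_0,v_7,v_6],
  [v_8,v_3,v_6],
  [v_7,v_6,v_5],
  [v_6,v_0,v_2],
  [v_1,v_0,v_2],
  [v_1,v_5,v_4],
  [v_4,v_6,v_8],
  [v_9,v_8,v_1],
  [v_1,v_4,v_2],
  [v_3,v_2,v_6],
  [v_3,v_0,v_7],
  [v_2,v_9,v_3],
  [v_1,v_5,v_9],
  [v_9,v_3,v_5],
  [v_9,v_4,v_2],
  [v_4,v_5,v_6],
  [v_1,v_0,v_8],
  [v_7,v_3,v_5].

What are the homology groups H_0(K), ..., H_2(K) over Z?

H_0 = Z,  H_1 = Z ⊕ Z/2,  H_2 = 0.

K has 10 vertices, 30 edges, 20 triangles.
rank ∂_0 = 0, rank ∂_1 = 9 ⇒ b_0 = 10 − 0 − 9 = 1; all invariant factors of ∂_1 are 1 so no torsion. So H_0 = Z.
rank ∂_1 = 9, rank ∂_2 = 20 ⇒ b_1 = 30 − 9 − 20 = 1; ∂_2 has invariant factor(s) [2] giving torsion. So H_1 = Z ⊕ Z/2.
rank ∂_2 = 20, rank ∂_3 = 0 ⇒ b_2 = 20 − 20 − 0 = 0. So H_2 = 0.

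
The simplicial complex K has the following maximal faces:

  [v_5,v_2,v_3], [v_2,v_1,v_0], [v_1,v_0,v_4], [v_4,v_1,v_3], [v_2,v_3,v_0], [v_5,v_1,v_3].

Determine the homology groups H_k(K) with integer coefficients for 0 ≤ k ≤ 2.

H_0 ≅ Z,  H_1 ≅ Z,  H_2 = 0.

We work with the vertex ordering v_0 < v_1 < v_2 < v_3 < v_4 < v_5. The simplices of K, each written with vertices in increasing order, are:

  0-simplices (6): [v_0], [v_1], [v_2], [v_3], [v_4], [v_5]
  1-simplices (12): [v_0,v_1], [v_0,v_2], [v_0,v_3], [v_0,v_4], [v_1,v_2], [v_1,v_3], [v_1,v_4], [v_1,v_5], [v_2,v_3], [v_2,v_5], [v_3,v_4], [v_3,v_5]
  2-simplices (6): [v_0,v_1,v_2], [v_0,v_1,v_4], [v_0,v_2,v_3], [v_1,v_3,v_4], [v_1,v_3,v_5], [v_2,v_3,v_5]

Hence C_0 ≅ Z^6, C_1 ≅ Z^12, C_2 ≅ Z^6.

Boundary ∂_1: C_1 → C_0 is given by ∂[p,q] = [q] − [p]. For instance
  ∂[v_0,v_3] = [v_3] − [v_0].
The 6×12 boundary matrix has rank 5 and Smith normal form diag(1,1,1,1,1).

∂_2: C_2 → C_1 acts by ∂[p,q,r] = [q,r] − [p,r] + [p,q]. For instance
  ∂[v_2,v_3,v_5] = [v_3,v_5] − [v_2,v_5] + [v_2,v_3],
  ∂[v_0,v_2,v_3] = [v_2,v_3] − [v_0,v_3] + [v_0,v_2].
The resulting 12×6 matrix has rank 6, and its Smith normal form has invariant factors (1,1,1,1,1,1).

From H_k ≅ ker(∂_k) / im(∂_{k+1}) we obtain:

  H_0: rank C_0 − rank ∂_1 = 6 − 5 = 1, and the invariant factors of ∂_1 are all 1, so H_0 ≅ Z.
  H_1: rank ker ∂_1 − rank ∂_2 = (12 − 5) − 6 = 1, and the invariant factors of ∂_2 are all 1, so H_1 ≅ Z.
  H_2: rank ker ∂_2 − rank ∂_3 = (6 − 6) − 0 = 0, and there is no ∂_3, so H_2 ≅ 0.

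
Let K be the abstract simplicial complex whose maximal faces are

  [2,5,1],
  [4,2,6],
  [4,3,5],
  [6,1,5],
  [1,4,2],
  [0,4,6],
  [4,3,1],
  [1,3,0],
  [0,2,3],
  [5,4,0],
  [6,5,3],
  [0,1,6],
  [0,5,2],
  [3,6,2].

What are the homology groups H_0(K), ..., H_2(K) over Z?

H_0 ≅ Z,  H_1 ≅ Z^2,  H_2 ≅ Z.

Take the total order 0 < 1 < 2 < 3 < 4 < 5 < 6 on the vertex set. Then K (dimension 2) consists of the simplices:

  0-simplices (7): [0], [1], [2], [3], [4], [5], [6]
  1-simplices (21): [0,1], [0,2], [0,3], [0,4], [0,5], [0,6], [1,2], [1,3], [1,4], [1,5], [1,6], [2,3], [2,4], [2,5], [2,6], [3,4], [3,5], [3,6], [4,5], [4,6], [5,6]
  2-simplices (14): [0,1,3], [0,1,6], [0,2,3], [0,2,5], [0,4,5], [0,4,6], [1,2,4], [1,2,5], [1,3,4], [1,5,6], [2,3,6], [2,4,6], [3,4,5], [3,5,6]

Hence C_0 ≅ Z^7, C_1 ≅ Z^21, C_2 ≅ Z^14.

Boundary ∂_1: C_1 → C_0 maps an edge to its endpoints' difference, ∂[p,q] = q − p. For instance
  ∂[0,6] = [6] − [0].
The resulting 7×21 matrix has rank 6, and its Smith normal form has invariant factors (1,1,1,1,1,1).

∂_2: C_2 → C_1 maps a triangle to the signed sum of its edges. For instance
  ∂[0,4,5] = [4,5] − [0,5] + [0,4],
  ∂[0,1,6] = [1,6] − [0,6] + [0,1].
This gives a 21×14 integer matrix of rank 13; reducing to Smith normal form yields diagonal entries (1,1,1,1,1,1,1,1,1,1,1,1,1).

From H_k ≅ ker(∂_k) / im(∂_{k+1}) we obtain:

  H_0: rank C_0 − rank ∂_1 = 7 − 6 = 1, and the invariant factors of ∂_1 are all 1, so H_0 ≅ Z.
  H_1: rank ker ∂_1 − rank ∂_2 = (21 − 6) − 13 = 2, and the invariant factors of ∂_2 are all 1, so H_1 ≅ Z^2.
  H_2: rank ker ∂_2 − rank ∂_3 = (14 − 13) − 0 = 1, and there is no ∂_3, so H_2 ≅ Z.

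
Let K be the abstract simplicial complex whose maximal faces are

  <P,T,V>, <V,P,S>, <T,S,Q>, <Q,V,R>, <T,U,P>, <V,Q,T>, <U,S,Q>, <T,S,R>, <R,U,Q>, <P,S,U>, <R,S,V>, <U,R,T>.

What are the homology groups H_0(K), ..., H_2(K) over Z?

Take the total order P < Q < R < S < T < U < V on the vertex set. Then K (dimension 2) consists of the simplices:

  0-simplices (7): P, Q, R, S, T, U, V
  1-simplices (18): PS, PT, PU, PV, QR, QS, QT, QU, QV, RS, RT, RU, RV, ST, SU, SV, TU, TV
  2-simplices (12): PSU, PSV, PTU, PTV, QRU, QRV, QST, QSU, QTV, RST, RSV, RTU

so the chain groups are C_0 ≅ Z^7, C_1 ≅ Z^18, C_2 ≅ Z^12.

∂_1: C_1 → C_0 is given by ∂[p,q] = [q] − [p]. For instance
  ∂QU = U − Q.
This gives a 7×18 integer matrix of rank 6; reducing to Smith normal form yields diagonal entries (1,1,1,1,1,1).

∂_2: C_2 → C_1 sends each 2-simplex [p,q,r] to [q,r] − [p,r] + [p,q]. For instance
  ∂PTU = TU − PU + PT,
  ∂QRU = RU − QU + QR.
As a 18×12 matrix over Z this has rank 12, with invariant factors (1,1,1,1,1,1,1,1,1,1,1,2).

Now H_k = ker ∂_k / im ∂_{k+1}, so:

  H_0: rank C_0 − rank ∂_1 = 7 − 6 = 1, and the invariant factors of ∂_1 are all 1, so H_0 ≅ Z.
  H_1: rank ker ∂_1 − rank ∂_2 = (18 − 6) − 12 = 0, and ∂_2 has invariant factor 2 > 1, so H_1 ≅ Z/2Z.
  H_2: rank ker ∂_2 − rank ∂_3 = (12 − 12) − 0 = 0, and there is no ∂_3, so H_2 ≅ 0.

As a check, the Euler characteristic is 7 − 18 + 12 = 1, which agrees with 1 − 0 + 0 = 1.
(K is a triangulation of the real projective plane RP^2.)

H_0 ≅ Z,  H_1 ≅ Z/2Z,  H_2 = 0.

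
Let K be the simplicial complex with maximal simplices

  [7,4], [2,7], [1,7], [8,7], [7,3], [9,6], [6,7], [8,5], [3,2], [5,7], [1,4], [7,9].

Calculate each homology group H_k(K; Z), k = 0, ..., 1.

Take the total order 1 < 2 < 3 < 4 < 5 < 6 < 7 < 8 < 9 on the vertex set. Then K (dimension 1) consists of the simplices:

  0-simplices (9): [1], [2], [3], [4], [5], [6], [7], [8], [9]
  1-simplices (12): [1,4], [1,7], [2,3], [2,7], [3,7], [4,7], [5,7], [5,8], [6,7], [6,9], [7,8], [7,9]

so the chain groups are C_0 ≅ Z^9, C_1 ≅ Z^12.

Boundary ∂_1: C_1 → C_0 is given by ∂[p,q] = [q] − [p]. For instance
  ∂[5,8] = [8] − [5].
The 9×12 boundary matrix has rank 8 and Smith normal form diag(1,1,1,1,1,1,1,1).

Computing H_k = (kernel of ∂_k) / (image of ∂_{k+1}):

  H_0: rank C_0 − rank ∂_1 = 9 − 8 = 1, and the invariant factors of ∂_1 are all 1, so H_0 = Z.
  H_1: rank ker ∂_1 − rank ∂_2 = (12 − 8) − 0 = 4, and there is no ∂_2, so H_1 = Z^4.

As a check, the Euler characteristic is 9 − 12 = -3, which agrees with 1 − 4 = -3.

H_0 = Z,  H_1 = Z^4.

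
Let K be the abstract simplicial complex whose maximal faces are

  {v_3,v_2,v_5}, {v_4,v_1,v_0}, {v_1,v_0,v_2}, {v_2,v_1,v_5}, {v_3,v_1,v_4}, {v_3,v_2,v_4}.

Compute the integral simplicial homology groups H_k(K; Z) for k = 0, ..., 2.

Order the vertices as v_0 < v_1 < v_2 < v_3 < v_4 < v_5. Listing each simplex with vertices in this order, K has dimension 2 with simplices:

  0-simplices (6): [v_0], [v_1], [v_2], [v_3], [v_4], [v_5]
  1-simplices (12): [v_0,v_1], [v_0,v_2], [v_0,v_4], [v_1,v_2], [v_1,v_3], [v_1,v_4], [v_1,v_5], [v_2,v_3], [v_2,v_4], [v_2,v_5], [v_3,v_4], [v_3,v_5]
  2-simplices (6): [v_0,v_1,v_2], [v_0,v_1,v_4], [v_1,v_2,v_5], [v_1,v_3,v_4], [v_2,v_3,v_4], [v_2,v_3,v_5]

Hence C_0 ≅ Z^6, C_1 ≅ Z^12, C_2 ≅ Z^6.

The boundary map ∂_1: C_1 → C_0 sends each edge [p,q] (with p < q) to q − p.
The 6×12 boundary matrix has rank 5 and Smith normal form diag(1,1,1,1,1).

∂_2: C_2 → C_1 acts by ∂[p,q,r] = [q,r] − [p,r] + [p,q]. For instance
  ∂[v_0,v_1,v_2] = [v_1,v_2] − [v_0,v_2] + [v_0,v_1],
  ∂[v_1,v_3,v_4] = [v_3,v_4] − [v_1,v_4] + [v_1,v_3].
This gives a 12×6 integer matrix of rank 6; reducing to Smith normal form yields diagonal entries (1,1,1,1,1,1).

Reading off H_k = ker ∂_k / im ∂_{k+1}:

  H_0: rank C_0 − rank ∂_1 = 6 − 5 = 1, and the invariant factors of ∂_1 are all 1, so H_0 = Z.
  H_1: rank ker ∂_1 − rank ∂_2 = (12 − 5) − 6 = 1, and the invariant factors of ∂_2 are all 1, so H_1 = Z.
  H_2: rank ker ∂_2 − rank ∂_3 = (6 − 6) − 0 = 0, and there is no ∂_3, so H_2 = 0.

H_0 = Z,  H_1 = Z,  H_2 = 0.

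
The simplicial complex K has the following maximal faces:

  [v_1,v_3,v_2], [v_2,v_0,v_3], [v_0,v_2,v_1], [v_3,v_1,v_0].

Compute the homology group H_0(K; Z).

Order the vertices as v_0 < v_1 < v_2 < v_3. Listing each simplex with vertices in this order, K has dimension 2 with simplices:

  0-simplices (4): [v_0], [v_1], [v_2], [v_3]
  1-simplices (6): [v_0,v_1], [v_0,v_2], [v_0,v_3], [v_1,v_2], [v_1,v_3], [v_2,v_3]
  2-simplices (4): [v_0,v_1,v_2], [v_0,v_1,v_3], [v_0,v_2,v_3], [v_1,v_2,v_3]

Hence C_0 ≅ Z^4, C_1 ≅ Z^6, C_2 ≅ Z^4.

∂_1: C_1 → C_0 is given by ∂[p,q] = [q] − [p]. For instance
  ∂[v_0,v_2] = [v_2] − [v_0].
This gives a 4×6 integer matrix of rank 3; reducing to Smith normal form yields diagonal entries (1,1,1).

∂_2: C_2 → C_1 acts by ∂[p,q,r] = [q,r] − [p,r] + [p,q]. For instance
  ∂[v_0,v_1,v_3] = [v_1,v_3] − [v_0,v_3] + [v_0,v_1],
  ∂[v_0,v_1,v_2] = [v_1,v_2] − [v_0,v_2] + [v_0,v_1].
The resulting 6×4 matrix has rank 3, and its Smith normal form has invariant factors (1,1,1).

Computing H_k = (kernel of ∂_k) / (image of ∂_{k+1}):

  H_0: rank C_0 − rank ∂_1 = 4 − 3 = 1, and the invariant factors of ∂_1 are all 1, so H_0 = Z.

(K is a triangulation of the 2-sphere S^2.)

H_0 ≅ Z.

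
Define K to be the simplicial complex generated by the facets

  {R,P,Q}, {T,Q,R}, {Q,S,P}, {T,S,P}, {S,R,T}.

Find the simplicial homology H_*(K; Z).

H_0 ≅ Z,  H_1 ≅ Z,  H_2 = 0.

Take the total order P < Q < R < S < T on the vertex set. Then K (dimension 2) consists of the simplices:

  0-simplices (5): P, Q, R, S, T
  1-simplices (10): PQ, PR, PS, PT, QR, QS, QT, RS, RT, ST
  2-simplices (5): PQR, PQS, PST, QRT, RST

so the chain groups are C_0 ≅ Z^5, C_1 ≅ Z^10, C_2 ≅ Z^5.

The boundary map ∂_1: C_1 → C_0 maps an edge to its endpoints' difference, ∂[p,q] = q − p. For instance
  ∂PT = T − P.
This gives a 5×10 integer matrix of rank 4; reducing to Smith normal form yields diagonal entries (1,1,1,1).

∂_2: C_2 → C_1 maps a triangle to the signed sum of its edges. For instance
  ∂PQS = QS − PS + PQ,
  ∂RST = ST − RT + RS.
This gives a 10×5 integer matrix of rank 5; reducing to Smith normal form yields diagonal entries (1,1,1,1,1).

From H_k ≅ ker(∂_k) / im(∂_{k+1}) we obtain:

  H_0: rank C_0 − rank ∂_1 = 5 − 4 = 1, and the invariant factors of ∂_1 are all 1, so H_0 = Z.
  H_1: rank ker ∂_1 − rank ∂_2 = (10 − 4) − 5 = 1, and the invariant factors of ∂_2 are all 1, so H_1 = Z.
  H_2: rank ker ∂_2 − rank ∂_3 = (5 − 5) − 0 = 0, and there is no ∂_3, so H_2 = 0.

As a check, the Euler characteristic is 5 − 10 + 5 = 0, which agrees with 1 − 1 + 0 = 0.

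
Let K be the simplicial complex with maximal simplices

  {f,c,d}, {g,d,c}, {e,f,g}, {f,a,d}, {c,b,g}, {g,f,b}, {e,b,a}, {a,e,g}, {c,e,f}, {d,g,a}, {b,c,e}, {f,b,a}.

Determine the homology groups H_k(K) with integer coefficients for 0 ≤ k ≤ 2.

H_0 ≅ Z,  H_1 ≅ Z/2Z,  H_2 = 0.

K has 7 vertices, 18 edges, 12 triangles.
rank ∂_0 = 0, rank ∂_1 = 6 ⇒ b_0 = 7 − 0 − 6 = 1; all invariant factors of ∂_1 are 1 so no torsion. So H_0 ≅ Z.
rank ∂_1 = 6, rank ∂_2 = 12 ⇒ b_1 = 18 − 6 − 12 = 0; ∂_2 has invariant factor(s) [2] giving torsion. So H_1 ≅ Z/2Z.
rank ∂_2 = 12, rank ∂_3 = 0 ⇒ b_2 = 12 − 12 − 0 = 0. So H_2 ≅ 0.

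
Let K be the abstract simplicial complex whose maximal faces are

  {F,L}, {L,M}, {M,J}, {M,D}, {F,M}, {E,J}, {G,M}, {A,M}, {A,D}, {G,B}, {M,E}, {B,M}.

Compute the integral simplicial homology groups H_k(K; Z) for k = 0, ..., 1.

Order the vertices as A < B < D < E < F < G < J < L < M. Listing each simplex with vertices in this order, K has dimension 1 with simplices:

  0-simplices (9): A, B, D, E, F, G, J, L, M
  1-simplices (12): AD, AM, BG, BM, DM, EJ, EM, FL, FM, GM, JM, LM

so the chain groups are C_0 ≅ Z^9, C_1 ≅ Z^12.

Boundary ∂_1: C_1 → C_0 is given by ∂[p,q] = [q] − [p]. For instance
  ∂AM = M − A.
As a 9×12 matrix over Z this has rank 8, with invariant factors (1,1,1,1,1,1,1,1).

Now H_k = ker ∂_k / im ∂_{k+1}, so:

  H_0: rank C_0 − rank ∂_1 = 9 − 8 = 1, and the invariant factors of ∂_1 are all 1, so H_0 ≅ Z.
  H_1: rank ker ∂_1 − rank ∂_2 = (12 − 8) − 0 = 4, and there is no ∂_2, so H_1 ≅ Z^4.

(K is a triangulation of a wedge of 4 circles.)

H_0 = Z,  H_1 = Z^4.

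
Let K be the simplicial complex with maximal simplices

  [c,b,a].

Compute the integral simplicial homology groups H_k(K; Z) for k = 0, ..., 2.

Order the vertices as a < b < c. Listing each simplex with vertices in this order, K has dimension 2 with simplices:

  0-simplices (3): a, b, c
  1-simplices (3): ab, ac, bc
  2-simplices (1): abc

so the chain groups are C_0 ≅ Z^3, C_1 ≅ Z^3, C_2 ≅ Z^1.

Boundary ∂_1: C_1 → C_0 maps an edge to its endpoints' difference, ∂[p,q] = q − p. For instance
  ∂ab = b − a.
This gives a 3×3 integer matrix of rank 2; reducing to Smith normal form yields diagonal entries (1,1).

∂_2: C_2 → C_1 acts by ∂[p,q,r] = [q,r] − [p,r] + [p,q]. For instance
  ∂abc = bc − ac + ab.
As a 3×1 matrix over Z this has rank 1, with invariant factors (1).

From H_k ≅ ker(∂_k) / im(∂_{k+1}) we obtain:

  H_0: rank C_0 − rank ∂_1 = 3 − 2 = 1, and the invariant factors of ∂_1 are all 1, so H_0 ≅ Z.
  H_1: rank ker ∂_1 − rank ∂_2 = (3 − 2) − 1 = 0, and the invariant factors of ∂_2 are all 1, so H_1 ≅ 0.
  H_2: rank ker ∂_2 − rank ∂_3 = (1 − 1) − 0 = 0, and there is no ∂_3, so H_2 ≅ 0.

As a check, the Euler characteristic is 3 − 3 + 1 = 1, which agrees with 1 − 0 + 0 = 1.
(K is a triangulation of the 2-simplex.)

H_0 ≅ Z,  H_1 = 0,  H_2 = 0.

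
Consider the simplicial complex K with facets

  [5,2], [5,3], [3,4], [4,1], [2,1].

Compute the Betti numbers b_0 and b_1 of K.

We work with the vertex ordering 1 < 2 < 3 < 4 < 5. The simplices of K, each written with vertices in increasing order, are:

  0-simplices (5): [1], [2], [3], [4], [5]
  1-simplices (5): [1,2], [1,4], [2,5], [3,4], [3,5]

Hence C_0 ≅ Z^5, C_1 ≅ Z^5.

The boundary map ∂_1: C_1 → C_0 maps an edge to its endpoints' difference, ∂[p,q] = q − p.
This gives a 5×5 integer matrix of rank 4; reducing to Smith normal form yields diagonal entries (1,1,1,1).

Now H_k = ker ∂_k / im ∂_{k+1}, so:

  H_0: rank C_0 − rank ∂_1 = 5 − 4 = 1, and the invariant factors of ∂_1 are all 1, so H_0 = Z.
  H_1: rank ker ∂_1 − rank ∂_2 = (5 − 4) − 0 = 1, and there is no ∂_2, so H_1 = Z.

As a check, the Euler characteristic is 5 − 5 = 0, which agrees with 1 − 1 = 0.

Hence the Betti numbers are b_0 = 1, b_1 = 1.

b_0 = 1, b_1 = 1.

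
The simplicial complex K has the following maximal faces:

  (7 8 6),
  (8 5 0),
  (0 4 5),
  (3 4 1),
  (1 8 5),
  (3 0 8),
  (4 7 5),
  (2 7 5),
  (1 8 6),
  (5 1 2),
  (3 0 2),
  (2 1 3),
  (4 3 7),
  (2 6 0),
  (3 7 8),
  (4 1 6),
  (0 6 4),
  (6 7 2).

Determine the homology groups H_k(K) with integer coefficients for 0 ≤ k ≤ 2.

Order the vertices as 0 < 1 < 2 < 3 < 4 < 5 < 6 < 7 < 8. Listing each simplex with vertices in this order, K has dimension 2 with simplices:

  0-simplices (9): [0], [1], [2], [3], [4], [5], [6], [7], [8]
  1-simplices (27): (27 of them)
  2-simplices (18): [0,2,3], [0,2,6], [0,3,8], [0,4,5], [0,4,6], [0,5,8], [1,2,3], [1,2,5], [1,3,4], [1,4,6], [1,5,8], [1,6,8], [2,5,7], [2,6,7], [3,4,7], [3,7,8], [4,5,7], [6,7,8]

so the chain groups are C_0 ≅ Z^9, C_1 ≅ Z^27, C_2 ≅ Z^18.

The boundary map ∂_1: C_1 → C_0 maps an edge to its endpoints' difference, ∂[p,q] = q − p.
The resulting 9×27 matrix has rank 8, and its Smith normal form has invariant factors (1,1,1,1,1,1,1,1).

The boundary map ∂_2: C_2 → C_1 maps a triangle to the signed sum of its edges. For instance
  ∂[0,4,6] = [4,6] − [0,6] + [0,4],
  ∂[3,4,7] = [4,7] − [3,7] + [3,4].
The 27×18 boundary matrix has rank 17 and Smith normal form diag(1,1,1,1,1,1,1,1,1,1,1,1,1,1,1,1,1).

Computing H_k = (kernel of ∂_k) / (image of ∂_{k+1}):

  H_0: rank C_0 − rank ∂_1 = 9 − 8 = 1, and the invariant factors of ∂_1 are all 1, so H_0 ≅ Z.
  H_1: rank ker ∂_1 − rank ∂_2 = (27 − 8) − 17 = 2, and the invariant factors of ∂_2 are all 1, so H_1 ≅ Z^2.
  H_2: rank ker ∂_2 − rank ∂_3 = (18 − 17) − 0 = 1, and there is no ∂_3, so H_2 ≅ Z.

As a check, the Euler characteristic is 9 − 27 + 18 = 0, which agrees with 1 − 2 + 1 = 0.

H_0 = Z,  H_1 = Z^2,  H_2 = Z.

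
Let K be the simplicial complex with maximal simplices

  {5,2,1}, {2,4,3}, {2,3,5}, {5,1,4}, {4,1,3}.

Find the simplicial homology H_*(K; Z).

K has 5 vertices, 10 edges, 5 triangles.
rank ∂_0 = 0, rank ∂_1 = 4 ⇒ b_0 = 5 − 0 − 4 = 1; all invariant factors of ∂_1 are 1 so no torsion. So H_0 = Z.
rank ∂_1 = 4, rank ∂_2 = 5 ⇒ b_1 = 10 − 4 − 5 = 1; all invariant factors of ∂_2 are 1 so no torsion. So H_1 = Z.
rank ∂_2 = 5, rank ∂_3 = 0 ⇒ b_2 = 5 − 5 − 0 = 0. So H_2 = 0.

H_0 = Z,  H_1 = Z,  H_2 = 0.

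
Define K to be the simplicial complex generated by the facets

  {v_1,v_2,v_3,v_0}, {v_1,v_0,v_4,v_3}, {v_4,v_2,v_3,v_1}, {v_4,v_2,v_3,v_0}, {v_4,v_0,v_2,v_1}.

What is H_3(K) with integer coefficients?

Take the total order v_0 < v_1 < v_2 < v_3 < v_4 on the vertex set. Then K (dimension 3) consists of the simplices:

  0-simplices (5): [v_0], [v_1], [v_2], [v_3], [v_4]
  1-simplices (10): [v_0,v_1], [v_0,v_2], [v_0,v_3], [v_0,v_4], [v_1,v_2], [v_1,v_3], [v_1,v_4], [v_2,v_3], [v_2,v_4], [v_3,v_4]
  2-simplices (10): [v_0,v_1,v_2], [v_0,v_1,v_3], [v_0,v_1,v_4], [v_0,v_2,v_3], [v_0,v_2,v_4], [v_0,v_3,v_4], [v_1,v_2,v_3], [v_1,v_2,v_4], [v_1,v_3,v_4], [v_2,v_3,v_4]
  3-simplices (5): [v_0,v_1,v_2,v_3], [v_0,v_1,v_2,v_4], [v_0,v_1,v_3,v_4], [v_0,v_2,v_3,v_4], [v_1,v_2,v_3,v_4]

Hence C_0 ≅ Z^5, C_1 ≅ Z^10, C_2 ≅ Z^10, C_3 ≅ Z^5.

Boundary ∂_1: C_1 → C_0 sends each edge [p,q] (with p < q) to q − p.
As a 5×10 matrix over Z this has rank 4, with invariant factors (1,1,1,1).

Boundary ∂_2: C_2 → C_1 maps a triangle to the signed sum of its edges. For instance
  ∂[v_1,v_3,v_4] = [v_3,v_4] − [v_1,v_4] + [v_1,v_3],
  ∂[v_1,v_2,v_3] = [v_2,v_3] − [v_1,v_3] + [v_1,v_2].
This gives a 10×10 integer matrix of rank 6; reducing to Smith normal form yields diagonal entries (1,1,1,1,1,1).

∂_3: C_3 → C_2 sends each 3-simplex σ to the alternating sum Σ_i (−1)^i (σ with its i-th vertex removed). For instance
  ∂[v_0,v_2,v_3,v_4] = [v_2,v_3,v_4] − [v_0,v_3,v_4] + [v_0,v_2,v_4] − [v_0,v_2,v_3],
  ∂[v_0,v_1,v_2,v_4] = [v_1,v_2,v_4] − [v_0,v_2,v_4] + [v_0,v_1,v_4] − [v_0,v_1,v_2].
The 10×5 boundary matrix has rank 4 and Smith normal form diag(1,1,1,1).

Reading off H_k = ker ∂_k / im ∂_{k+1}:

  H_3: rank ker ∂_3 − rank ∂_4 = (5 − 4) − 0 = 1, and there is no ∂_4, so H_3 = Z.

H_3 ≅ Z.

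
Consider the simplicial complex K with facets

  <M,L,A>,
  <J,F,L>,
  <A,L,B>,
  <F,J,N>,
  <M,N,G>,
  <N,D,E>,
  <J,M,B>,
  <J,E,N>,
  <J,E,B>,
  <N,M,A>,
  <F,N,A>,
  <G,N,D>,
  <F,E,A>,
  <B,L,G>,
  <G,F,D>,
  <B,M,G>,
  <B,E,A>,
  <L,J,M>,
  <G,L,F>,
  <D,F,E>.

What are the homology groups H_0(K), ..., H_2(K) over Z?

H_0 ≅ Z,  H_1 ≅ Z ⊕ Z/2,  H_2 = 0.

We work with the vertex ordering A < B < D < E < F < G < J < L < M < N. The simplices of K, each written with vertices in increasing order, are:

  0-simplices (10): A, B, D, E, F, G, J, L, M, N
  1-simplices (30): AB, AE, AF, AL, AM, AN, BE, BG, BJ, BL, BM, DE, DF, DG, DN, EF, EJ, EN, FG, FJ, FL, FN, GL, GM, GN, JL, JM, JN, LM, MN
  2-simplices (20): ABE, ABL, AEF, AFN, ALM, AMN, BEJ, BGL, BGM, BJM, DEF, DEN, DFG, DGN, EJN, FGL, FJL, FJN, GMN, JLM

Hence C_0 ≅ Z^10, C_1 ≅ Z^30, C_2 ≅ Z^20.

∂_1: C_1 → C_0 sends each edge [p,q] (with p < q) to q − p. For instance
  ∂FL = L − F.
This gives a 10×30 integer matrix of rank 9; reducing to Smith normal form yields diagonal entries (1,1,1,1,1,1,1,1,1).

Boundary ∂_2: C_2 → C_1 sends each 2-simplex [p,q,r] to [q,r] − [p,r] + [p,q]. For instance
  ∂BGM = GM − BM + BG,
  ∂ABL = BL − AL + AB.
The resulting 30×20 matrix has rank 20, and its Smith normal form has invariant factors (1,1,1,1,1,1,1,1,1,1,1,1,1,1,1,1,1,1,1,2).

From H_k ≅ ker(∂_k) / im(∂_{k+1}) we obtain:

  H_0: rank C_0 − rank ∂_1 = 10 − 9 = 1, and the invariant factors of ∂_1 are all 1, so H_0 = Z.
  H_1: rank ker ∂_1 − rank ∂_2 = (30 − 9) − 20 = 1, and ∂_2 has invariant factor 2 > 1, so H_1 = Z ⊕ Z/2.
  H_2: rank ker ∂_2 − rank ∂_3 = (20 − 20) − 0 = 0, and there is no ∂_3, so H_2 = 0.

As a check, the Euler characteristic is 10 − 30 + 20 = 0, which agrees with 1 − 1 + 0 = 0.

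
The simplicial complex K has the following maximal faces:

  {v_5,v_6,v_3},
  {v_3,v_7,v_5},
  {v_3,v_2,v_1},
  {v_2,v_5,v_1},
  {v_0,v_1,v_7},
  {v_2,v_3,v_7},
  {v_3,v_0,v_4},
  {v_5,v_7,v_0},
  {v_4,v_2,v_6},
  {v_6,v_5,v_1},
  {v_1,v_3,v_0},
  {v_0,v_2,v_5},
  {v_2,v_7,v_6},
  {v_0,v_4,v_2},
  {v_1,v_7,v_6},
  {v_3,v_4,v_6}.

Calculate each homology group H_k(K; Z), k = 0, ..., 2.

H_0 = Z,  H_1 = Z^2,  H_2 = Z.

K has 8 vertices, 24 edges, 16 triangles.
rank ∂_0 = 0, rank ∂_1 = 7 ⇒ b_0 = 8 − 0 − 7 = 1; all invariant factors of ∂_1 are 1 so no torsion. So H_0 ≅ Z.
rank ∂_1 = 7, rank ∂_2 = 15 ⇒ b_1 = 24 − 7 − 15 = 2; all invariant factors of ∂_2 are 1 so no torsion. So H_1 ≅ Z^2.
rank ∂_2 = 15, rank ∂_3 = 0 ⇒ b_2 = 16 − 15 − 0 = 1. So H_2 ≅ Z.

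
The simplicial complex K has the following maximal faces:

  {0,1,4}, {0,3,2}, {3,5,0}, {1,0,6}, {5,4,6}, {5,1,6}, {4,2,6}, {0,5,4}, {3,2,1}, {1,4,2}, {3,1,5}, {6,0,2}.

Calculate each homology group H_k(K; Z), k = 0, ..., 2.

We work with the vertex ordering 0 < 1 < 2 < 3 < 4 < 5 < 6. The simplices of K, each written with vertices in increasing order, are:

  0-simplices (7): [0], [1], [2], [3], [4], [5], [6]
  1-simplices (18): [0,1], [0,2], [0,3], [0,4], [0,5], [0,6], [1,2], [1,3], [1,4], [1,5], [1,6], [2,3], [2,4], [2,6], [3,5], [4,5], [4,6], [5,6]
  2-simplices (12): [0,1,4], [0,1,6], [0,2,3], [0,2,6], [0,3,5], [0,4,5], [1,2,3], [1,2,4], [1,3,5], [1,5,6], [2,4,6], [4,5,6]

Hence C_0 ≅ Z^7, C_1 ≅ Z^18, C_2 ≅ Z^12.

The boundary map ∂_1: C_1 → C_0 maps an edge to its endpoints' difference, ∂[p,q] = q − p. For instance
  ∂[1,3] = [3] − [1].
As a 7×18 matrix over Z this has rank 6, with invariant factors (1,1,1,1,1,1).

Boundary ∂_2: C_2 → C_1 maps a triangle to the signed sum of its edges. For instance
  ∂[4,5,6] = [5,6] − [4,6] + [4,5],
  ∂[0,2,6] = [2,6] − [0,6] + [0,2].
The resulting 18×12 matrix has rank 12, and its Smith normal form has invariant factors (1,1,1,1,1,1,1,1,1,1,1,2).

Computing H_k = (kernel of ∂_k) / (image of ∂_{k+1}):

  H_0: rank C_0 − rank ∂_1 = 7 − 6 = 1, and the invariant factors of ∂_1 are all 1, so H_0 ≅ Z.
  H_1: rank ker ∂_1 − rank ∂_2 = (18 − 6) − 12 = 0, and ∂_2 has invariant factor 2 > 1, so H_1 ≅ Z/2Z.
  H_2: rank ker ∂_2 − rank ∂_3 = (12 − 12) − 0 = 0, and there is no ∂_3, so H_2 ≅ 0.

As a check, the Euler characteristic is 7 − 18 + 12 = 1, which agrees with 1 − 0 + 0 = 1.

H_0 ≅ Z,  H_1 ≅ Z/2Z,  H_2 = 0.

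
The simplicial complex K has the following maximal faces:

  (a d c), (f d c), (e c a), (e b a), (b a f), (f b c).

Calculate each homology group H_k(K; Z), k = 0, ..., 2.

Fix the vertex order a < b < c < d < e < f and write every simplex with vertices in increasing order. Then dim K = 2 and the simplices of K are:

  0-simplices (6): a, b, c, d, e, f
  1-simplices (12): ab, ac, ad, ae, af, bc, be, bf, cd, ce, cf, df
  2-simplices (6): abe, abf, acd, ace, bcf, cdf

Hence C_0 ≅ Z^6, C_1 ≅ Z^12, C_2 ≅ Z^6.

∂_1: C_1 → C_0 maps an edge to its endpoints' difference, ∂[p,q] = q − p. For instance
  ∂ad = d − a.
This gives a 6×12 integer matrix of rank 5; reducing to Smith normal form yields diagonal entries (1,1,1,1,1).

∂_2: C_2 → C_1 maps a triangle to the signed sum of its edges. For instance
  ∂acd = cd − ad + ac,
  ∂abe = be − ae + ab.
This gives a 12×6 integer matrix of rank 6; reducing to Smith normal form yields diagonal entries (1,1,1,1,1,1).

Computing H_k = (kernel of ∂_k) / (image of ∂_{k+1}):

  H_0: rank C_0 − rank ∂_1 = 6 − 5 = 1, and the invariant factors of ∂_1 are all 1, so H_0 ≅ Z.
  H_1: rank ker ∂_1 − rank ∂_2 = (12 − 5) − 6 = 1, and the invariant factors of ∂_2 are all 1, so H_1 ≅ Z.
  H_2: rank ker ∂_2 − rank ∂_3 = (6 − 6) − 0 = 0, and there is no ∂_3, so H_2 ≅ 0.

H_0 = Z,  H_1 = Z,  H_2 = 0.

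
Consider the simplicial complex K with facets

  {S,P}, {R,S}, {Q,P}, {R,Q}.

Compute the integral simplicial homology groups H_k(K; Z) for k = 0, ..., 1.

Fix the vertex order P < Q < R < S and write every simplex with vertices in increasing order. Then dim K = 1 and the simplices of K are:

  0-simplices (4): P, Q, R, S
  1-simplices (4): PQ, PS, QR, RS

giving chain groups C_0 ≅ Z^4, C_1 ≅ Z^4.

∂_1: C_1 → C_0 sends each edge [p,q] (with p < q) to q − p.
This gives a 4×4 integer matrix of rank 3; reducing to Smith normal form yields diagonal entries (1,1,1).

From H_k ≅ ker(∂_k) / im(∂_{k+1}) we obtain:

  H_0: rank C_0 − rank ∂_1 = 4 − 3 = 1, and the invariant factors of ∂_1 are all 1, so H_0 ≅ Z.
  H_1: rank ker ∂_1 − rank ∂_2 = (4 − 3) − 0 = 1, and there is no ∂_2, so H_1 ≅ Z.

As a check, the Euler characteristic is 4 − 4 = 0, which agrees with 1 − 1 = 0.

H_0 ≅ Z,  H_1 ≅ Z.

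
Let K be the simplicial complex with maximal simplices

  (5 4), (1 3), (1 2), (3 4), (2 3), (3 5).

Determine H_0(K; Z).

H_0 ≅ Z.

Fix the vertex order 1 < 2 < 3 < 4 < 5 and write every simplex with vertices in increasing order. Then dim K = 1 and the simplices of K are:

  0-simplices (5): [1], [2], [3], [4], [5]
  1-simplices (6): [1,2], [1,3], [2,3], [3,4], [3,5], [4,5]

giving chain groups C_0 ≅ Z^5, C_1 ≅ Z^6.

∂_1: C_1 → C_0 is given by ∂[p,q] = [q] − [p]. For instance
  ∂[3,4] = [4] − [3].
As a 5×6 matrix over Z this has rank 4, with invariant factors (1,1,1,1).

Now H_k = ker ∂_k / im ∂_{k+1}, so:

  H_0: rank C_0 − rank ∂_1 = 5 − 4 = 1, and the invariant factors of ∂_1 are all 1, so H_0 = Z.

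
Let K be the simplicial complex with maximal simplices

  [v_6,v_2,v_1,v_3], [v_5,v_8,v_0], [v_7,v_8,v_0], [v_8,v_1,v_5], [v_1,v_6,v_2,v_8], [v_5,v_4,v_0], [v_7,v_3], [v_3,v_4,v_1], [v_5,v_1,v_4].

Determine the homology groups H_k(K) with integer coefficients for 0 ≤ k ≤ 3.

H_0 ≅ Z,  H_1 ≅ Z,  H_2 = 0,  H_3 = 0.

Order the vertices as v_0 < v_1 < v_2 < v_3 < v_4 < v_5 < v_6 < v_7 < v_8. Listing each simplex with vertices in this order, K has dimension 3 with simplices:

  0-simplices (9): [v_0], [v_1], [v_2], [v_3], [v_4], [v_5], [v_6], [v_7], [v_8]
  1-simplices (20): (20 of them)
  2-simplices (13): (13 of them)
  3-simplices (2): [v_1,v_2,v_3,v_6], [v_1,v_2,v_6,v_8]

so the chain groups are C_0 ≅ Z^9, C_1 ≅ Z^20, C_2 ≅ Z^13, C_3 ≅ Z^2.

Boundary ∂_1: C_1 → C_0 sends each edge [p,q] (with p < q) to q − p.
The resulting 9×20 matrix has rank 8, and its Smith normal form has invariant factors (1,1,1,1,1,1,1,1).

∂_2: C_2 → C_1 maps a triangle to the signed sum of its edges. For instance
  ∂[v_1,v_6,v_8] = [v_6,v_8] − [v_1,v_8] + [v_1,v_6],
  ∂[v_1,v_3,v_6] = [v_3,v_6] − [v_1,v_6] + [v_1,v_3].
This gives a 20×13 integer matrix of rank 11; reducing to Smith normal form yields diagonal entries (1,1,1,1,1,1,1,1,1,1,1).

The boundary map ∂_3: C_3 → C_2 sends each 3-simplex σ to the alternating sum Σ_i (−1)^i (σ with its i-th vertex removed). For instance
  ∂[v_1,v_2,v_3,v_6] = [v_2,v_3,v_6] − [v_1,v_3,v_6] + [v_1,v_2,v_6] − [v_1,v_2,v_3],
  ∂[v_1,v_2,v_6,v_8] = [v_2,v_6,v_8] − [v_1,v_6,v_8] + [v_1,v_2,v_8] − [v_1,v_2,v_6].
The 13×2 boundary matrix has rank 2 and Smith normal form diag(1,1).

Computing H_k = (kernel of ∂_k) / (image of ∂_{k+1}):

  H_0: rank C_0 − rank ∂_1 = 9 − 8 = 1, and the invariant factors of ∂_1 are all 1, so H_0 ≅ Z.
  H_1: rank ker ∂_1 − rank ∂_2 = (20 − 8) − 11 = 1, and the invariant factors of ∂_2 are all 1, so H_1 ≅ Z.
  H_2: rank ker ∂_2 − rank ∂_3 = (13 − 11) − 2 = 0, and the invariant factors of ∂_3 are all 1, so H_2 ≅ 0.
  H_3: rank ker ∂_3 − rank ∂_4 = (2 − 2) − 0 = 0, and there is no ∂_4, so H_3 ≅ 0.

As a check, the Euler characteristic is 9 − 20 + 13 − 2 = 0, which agrees with 1 − 1 + 0 − 0 = 0.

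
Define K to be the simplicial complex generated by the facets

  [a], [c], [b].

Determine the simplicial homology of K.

H_0 = Z^3.

Order the vertices as a < b < c. Listing each simplex with vertices in this order, K has dimension 0 with simplices:

  0-simplices (3): a, b, c

Hence C_0 ≅ Z^3.

Now H_k = ker ∂_k / im ∂_{k+1}, so:

  H_0: rank C_0 − rank ∂_1 = 3 − 0 = 3, and there is no ∂_1, so H_0 = Z^3.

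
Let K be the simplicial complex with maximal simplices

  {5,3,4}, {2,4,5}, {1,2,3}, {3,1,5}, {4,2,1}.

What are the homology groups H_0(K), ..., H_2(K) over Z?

H_0 = Z,  H_1 = Z,  H_2 = 0.

Take the total order 1 < 2 < 3 < 4 < 5 on the vertex set. Then K (dimension 2) consists of the simplices:

  0-simplices (5): [1], [2], [3], [4], [5]
  1-simplices (10): [1,2], [1,3], [1,4], [1,5], [2,3], [2,4], [2,5], [3,4], [3,5], [4,5]
  2-simplices (5): [1,2,3], [1,2,4], [1,3,5], [2,4,5], [3,4,5]

so the chain groups are C_0 ≅ Z^5, C_1 ≅ Z^10, C_2 ≅ Z^5.

Boundary ∂_1: C_1 → C_0 sends each edge [p,q] (with p < q) to q − p. For instance
  ∂[3,4] = [4] − [3].
This gives a 5×10 integer matrix of rank 4; reducing to Smith normal form yields diagonal entries (1,1,1,1).

∂_2: C_2 → C_1 sends each 2-simplex [p,q,r] to [q,r] − [p,r] + [p,q]. For instance
  ∂[1,2,4] = [2,4] − [1,4] + [1,2],
  ∂[3,4,5] = [4,5] − [3,5] + [3,4].
As a 10×5 matrix over Z this has rank 5, with invariant factors (1,1,1,1,1).

Computing H_k = (kernel of ∂_k) / (image of ∂_{k+1}):

  H_0: rank C_0 − rank ∂_1 = 5 − 4 = 1, and the invariant factors of ∂_1 are all 1, so H_0 = Z.
  H_1: rank ker ∂_1 − rank ∂_2 = (10 − 4) − 5 = 1, and the invariant factors of ∂_2 are all 1, so H_1 = Z.
  H_2: rank ker ∂_2 − rank ∂_3 = (5 − 5) − 0 = 0, and there is no ∂_3, so H_2 = 0.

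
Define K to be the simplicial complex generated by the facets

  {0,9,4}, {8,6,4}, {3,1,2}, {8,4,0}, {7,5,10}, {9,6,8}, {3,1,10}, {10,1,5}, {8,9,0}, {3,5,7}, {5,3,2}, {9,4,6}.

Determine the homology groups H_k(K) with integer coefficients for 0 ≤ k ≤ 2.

H_0 = Z^2,  H_1 = Z,  H_2 = Z.

K has 11 vertices, 21 edges, 12 triangles.
rank ∂_0 = 0, rank ∂_1 = 9 ⇒ b_0 = 11 − 0 − 9 = 2; all invariant factors of ∂_1 are 1 so no torsion. So H_0 ≅ Z^2.
rank ∂_1 = 9, rank ∂_2 = 11 ⇒ b_1 = 21 − 9 − 11 = 1; all invariant factors of ∂_2 are 1 so no torsion. So H_1 ≅ Z.
rank ∂_2 = 11, rank ∂_3 = 0 ⇒ b_2 = 12 − 11 − 0 = 1. So H_2 ≅ Z.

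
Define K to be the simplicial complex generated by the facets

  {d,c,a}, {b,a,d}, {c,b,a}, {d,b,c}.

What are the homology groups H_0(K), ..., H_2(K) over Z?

H_0 = Z,  H_1 = 0,  H_2 = Z.

Take the total order a < b < c < d on the vertex set. Then K (dimension 2) consists of the simplices:

  0-simplices (4): a, b, c, d
  1-simplices (6): ab, ac, ad, bc, bd, cd
  2-simplices (4): abc, abd, acd, bcd

so the chain groups are C_0 ≅ Z^4, C_1 ≅ Z^6, C_2 ≅ Z^4.

Boundary ∂_1: C_1 → C_0 is given by ∂[p,q] = [q] − [p]. For instance
  ∂ab = b − a.
The 4×6 boundary matrix has rank 3 and Smith normal form diag(1,1,1).

The boundary map ∂_2: C_2 → C_1 acts by ∂[p,q,r] = [q,r] − [p,r] + [p,q]. For instance
  ∂acd = cd − ad + ac,
  ∂bcd = cd − bd + bc.
The resulting 6×4 matrix has rank 3, and its Smith normal form has invariant factors (1,1,1).

Now H_k = ker ∂_k / im ∂_{k+1}, so:

  H_0: rank C_0 − rank ∂_1 = 4 − 3 = 1, and the invariant factors of ∂_1 are all 1, so H_0 = Z.
  H_1: rank ker ∂_1 − rank ∂_2 = (6 − 3) − 3 = 0, and the invariant factors of ∂_2 are all 1, so H_1 = 0.
  H_2: rank ker ∂_2 − rank ∂_3 = (4 − 3) − 0 = 1, and there is no ∂_3, so H_2 = Z.

As a check, the Euler characteristic is 4 − 6 + 4 = 2, which agrees with 1 − 0 + 1 = 2.
(K is a triangulation of the 2-sphere S^2.)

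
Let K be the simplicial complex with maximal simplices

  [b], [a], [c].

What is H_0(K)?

We work with the vertex ordering a < b < c. The simplices of K, each written with vertices in increasing order, are:

  0-simplices (3): a, b, c

so the chain groups are C_0 ≅ Z^3.

From H_k ≅ ker(∂_k) / im(∂_{k+1}) we obtain:

  H_0: rank C_0 − rank ∂_1 = 3 − 0 = 3, and there is no ∂_1, so H_0 = Z^3.

H_0 = Z^3.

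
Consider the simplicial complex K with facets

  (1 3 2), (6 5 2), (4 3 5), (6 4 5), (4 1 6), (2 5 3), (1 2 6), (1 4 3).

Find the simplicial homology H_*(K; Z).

We work with the vertex ordering 1 < 2 < 3 < 4 < 5 < 6. The simplices of K, each written with vertices in increasing order, are:

  0-simplices (6): [1], [2], [3], [4], [5], [6]
  1-simplices (12): [1,2], [1,3], [1,4], [1,6], [2,3], [2,5], [2,6], [3,4], [3,5], [4,5], [4,6], [5,6]
  2-simplices (8): [1,2,3], [1,2,6], [1,3,4], [1,4,6], [2,3,5], [2,5,6], [3,4,5], [4,5,6]

so the chain groups are C_0 ≅ Z^6, C_1 ≅ Z^12, C_2 ≅ Z^8.

Boundary ∂_1: C_1 → C_0 maps an edge to its endpoints' difference, ∂[p,q] = q − p. For instance
  ∂[1,3] = [3] − [1].
As a 6×12 matrix over Z this has rank 5, with invariant factors (1,1,1,1,1).

The boundary map ∂_2: C_2 → C_1 acts by ∂[p,q,r] = [q,r] − [p,r] + [p,q]. For instance
  ∂[3,4,5] = [4,5] − [3,5] + [3,4],
  ∂[2,5,6] = [5,6] − [2,6] + [2,5].
This gives a 12×8 integer matrix of rank 7; reducing to Smith normal form yields diagonal entries (1,1,1,1,1,1,1).

Now H_k = ker ∂_k / im ∂_{k+1}, so:

  H_0: rank C_0 − rank ∂_1 = 6 − 5 = 1, and the invariant factors of ∂_1 are all 1, so H_0 ≅ Z.
  H_1: rank ker ∂_1 − rank ∂_2 = (12 − 5) − 7 = 0, and the invariant factors of ∂_2 are all 1, so H_1 ≅ 0.
  H_2: rank ker ∂_2 − rank ∂_3 = (8 − 7) − 0 = 1, and there is no ∂_3, so H_2 ≅ Z.

H_0 = Z,  H_1 = 0,  H_2 = Z.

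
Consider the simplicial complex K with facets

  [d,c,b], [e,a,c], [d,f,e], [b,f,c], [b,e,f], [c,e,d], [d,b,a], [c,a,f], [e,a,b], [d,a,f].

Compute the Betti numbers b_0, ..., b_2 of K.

Take the total order a < b < c < d < e < f on the vertex set. Then K (dimension 2) consists of the simplices:

  0-simplices (6): a, b, c, d, e, f
  1-simplices (15): ab, ac, ad, ae, af, bc, bd, be, bf, cd, ce, cf, de, df, ef
  2-simplices (10): abd, abe, ace, acf, adf, bcd, bcf, bef, cde, def

Hence C_0 ≅ Z^6, C_1 ≅ Z^15, C_2 ≅ Z^10.

The boundary map ∂_1: C_1 → C_0 sends each edge [p,q] (with p < q) to q − p. For instance
  ∂ef = f − e.
This gives a 6×15 integer matrix of rank 5; reducing to Smith normal form yields diagonal entries (1,1,1,1,1).

∂_2: C_2 → C_1 maps a triangle to the signed sum of its edges. For instance
  ∂bef = ef − bf + be,
  ∂bcf = cf − bf + bc.
As a 15×10 matrix over Z this has rank 10, with invariant factors (1,1,1,1,1,1,1,1,1,2).

From H_k ≅ ker(∂_k) / im(∂_{k+1}) we obtain:

  H_0: rank C_0 − rank ∂_1 = 6 − 5 = 1, and the invariant factors of ∂_1 are all 1, so H_0 ≅ Z.
  H_1: rank ker ∂_1 − rank ∂_2 = (15 − 5) − 10 = 0, and ∂_2 has invariant factor 2 > 1, so H_1 ≅ Z/2Z.
  H_2: rank ker ∂_2 − rank ∂_3 = (10 − 10) − 0 = 0, and there is no ∂_3, so H_2 ≅ 0.

As a check, the Euler characteristic is 6 − 15 + 10 = 1, which agrees with 1 − 0 + 0 = 1.

Hence the Betti numbers are b_0 = 1, b_1 = 0, b_2 = 0.

b_0 = 1, b_1 = 0, b_2 = 0.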